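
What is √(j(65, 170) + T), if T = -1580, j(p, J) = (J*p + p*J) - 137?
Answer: √20383 ≈ 142.77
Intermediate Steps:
j(p, J) = -137 + 2*J*p (j(p, J) = (J*p + J*p) - 137 = 2*J*p - 137 = -137 + 2*J*p)
√(j(65, 170) + T) = √((-137 + 2*170*65) - 1580) = √((-137 + 22100) - 1580) = √(21963 - 1580) = √20383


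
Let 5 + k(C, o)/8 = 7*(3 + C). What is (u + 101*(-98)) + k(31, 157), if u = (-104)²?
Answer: 2782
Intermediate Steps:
k(C, o) = 128 + 56*C (k(C, o) = -40 + 8*(7*(3 + C)) = -40 + 8*(21 + 7*C) = -40 + (168 + 56*C) = 128 + 56*C)
u = 10816
(u + 101*(-98)) + k(31, 157) = (10816 + 101*(-98)) + (128 + 56*31) = (10816 - 9898) + (128 + 1736) = 918 + 1864 = 2782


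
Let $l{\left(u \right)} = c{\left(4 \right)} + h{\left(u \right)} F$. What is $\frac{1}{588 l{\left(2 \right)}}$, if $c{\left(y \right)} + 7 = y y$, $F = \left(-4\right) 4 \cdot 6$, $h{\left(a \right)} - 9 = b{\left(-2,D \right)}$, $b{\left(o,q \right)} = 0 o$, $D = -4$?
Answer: $- \frac{1}{502740} \approx -1.9891 \cdot 10^{-6}$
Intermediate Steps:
$b{\left(o,q \right)} = 0$
$h{\left(a \right)} = 9$ ($h{\left(a \right)} = 9 + 0 = 9$)
$F = -96$ ($F = \left(-16\right) 6 = -96$)
$c{\left(y \right)} = -7 + y^{2}$ ($c{\left(y \right)} = -7 + y y = -7 + y^{2}$)
$l{\left(u \right)} = -855$ ($l{\left(u \right)} = \left(-7 + 4^{2}\right) + 9 \left(-96\right) = \left(-7 + 16\right) - 864 = 9 - 864 = -855$)
$\frac{1}{588 l{\left(2 \right)}} = \frac{1}{588 \left(-855\right)} = \frac{1}{-502740} = - \frac{1}{502740}$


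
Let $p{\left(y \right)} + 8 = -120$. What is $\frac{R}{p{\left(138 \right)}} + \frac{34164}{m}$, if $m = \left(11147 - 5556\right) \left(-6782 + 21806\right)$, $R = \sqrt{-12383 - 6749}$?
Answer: $\frac{2847}{6999932} - \frac{i \sqrt{4783}}{64} \approx 0.00040672 - 1.0806 i$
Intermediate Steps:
$R = 2 i \sqrt{4783}$ ($R = \sqrt{-19132} = 2 i \sqrt{4783} \approx 138.32 i$)
$p{\left(y \right)} = -128$ ($p{\left(y \right)} = -8 - 120 = -128$)
$m = 83999184$ ($m = 5591 \cdot 15024 = 83999184$)
$\frac{R}{p{\left(138 \right)}} + \frac{34164}{m} = \frac{2 i \sqrt{4783}}{-128} + \frac{34164}{83999184} = 2 i \sqrt{4783} \left(- \frac{1}{128}\right) + 34164 \cdot \frac{1}{83999184} = - \frac{i \sqrt{4783}}{64} + \frac{2847}{6999932} = \frac{2847}{6999932} - \frac{i \sqrt{4783}}{64}$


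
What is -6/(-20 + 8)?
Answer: 1/2 ≈ 0.50000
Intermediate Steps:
-6/(-20 + 8) = -6/(-12) = -6*(-1/12) = 1/2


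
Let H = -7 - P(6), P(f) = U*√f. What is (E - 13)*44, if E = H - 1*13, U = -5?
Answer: -1452 + 220*√6 ≈ -913.11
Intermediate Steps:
P(f) = -5*√f
H = -7 + 5*√6 (H = -7 - (-5)*√6 = -7 + 5*√6 ≈ 5.2475)
E = -20 + 5*√6 (E = (-7 + 5*√6) - 1*13 = (-7 + 5*√6) - 13 = -20 + 5*√6 ≈ -7.7525)
(E - 13)*44 = ((-20 + 5*√6) - 13)*44 = (-33 + 5*√6)*44 = -1452 + 220*√6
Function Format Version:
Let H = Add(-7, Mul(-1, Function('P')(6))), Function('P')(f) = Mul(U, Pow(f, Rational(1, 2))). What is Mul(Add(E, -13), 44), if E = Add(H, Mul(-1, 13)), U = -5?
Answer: Add(-1452, Mul(220, Pow(6, Rational(1, 2)))) ≈ -913.11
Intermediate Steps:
Function('P')(f) = Mul(-5, Pow(f, Rational(1, 2)))
H = Add(-7, Mul(5, Pow(6, Rational(1, 2)))) (H = Add(-7, Mul(-1, Mul(-5, Pow(6, Rational(1, 2))))) = Add(-7, Mul(5, Pow(6, Rational(1, 2)))) ≈ 5.2475)
E = Add(-20, Mul(5, Pow(6, Rational(1, 2)))) (E = Add(Add(-7, Mul(5, Pow(6, Rational(1, 2)))), Mul(-1, 13)) = Add(Add(-7, Mul(5, Pow(6, Rational(1, 2)))), -13) = Add(-20, Mul(5, Pow(6, Rational(1, 2)))) ≈ -7.7525)
Mul(Add(E, -13), 44) = Mul(Add(Add(-20, Mul(5, Pow(6, Rational(1, 2)))), -13), 44) = Mul(Add(-33, Mul(5, Pow(6, Rational(1, 2)))), 44) = Add(-1452, Mul(220, Pow(6, Rational(1, 2))))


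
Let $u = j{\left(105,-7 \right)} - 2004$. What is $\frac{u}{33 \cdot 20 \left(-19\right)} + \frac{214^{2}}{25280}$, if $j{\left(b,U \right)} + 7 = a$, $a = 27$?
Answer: $\frac{7805467}{3962640} \approx 1.9698$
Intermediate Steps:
$j{\left(b,U \right)} = 20$ ($j{\left(b,U \right)} = -7 + 27 = 20$)
$u = -1984$ ($u = 20 - 2004 = -1984$)
$\frac{u}{33 \cdot 20 \left(-19\right)} + \frac{214^{2}}{25280} = - \frac{1984}{33 \cdot 20 \left(-19\right)} + \frac{214^{2}}{25280} = - \frac{1984}{660 \left(-19\right)} + 45796 \cdot \frac{1}{25280} = - \frac{1984}{-12540} + \frac{11449}{6320} = \left(-1984\right) \left(- \frac{1}{12540}\right) + \frac{11449}{6320} = \frac{496}{3135} + \frac{11449}{6320} = \frac{7805467}{3962640}$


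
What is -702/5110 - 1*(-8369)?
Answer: 21382444/2555 ≈ 8368.9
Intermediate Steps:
-702/5110 - 1*(-8369) = -702*1/5110 + 8369 = -351/2555 + 8369 = 21382444/2555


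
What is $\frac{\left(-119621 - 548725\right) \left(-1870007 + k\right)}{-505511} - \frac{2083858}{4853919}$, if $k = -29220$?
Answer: $- \frac{880182618187679648}{350529921087} \approx -2.511 \cdot 10^{6}$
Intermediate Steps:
$\frac{\left(-119621 - 548725\right) \left(-1870007 + k\right)}{-505511} - \frac{2083858}{4853919} = \frac{\left(-119621 - 548725\right) \left(-1870007 - 29220\right)}{-505511} - \frac{2083858}{4853919} = \left(-668346\right) \left(-1899227\right) \left(- \frac{1}{505511}\right) - \frac{297694}{693417} = 1269340768542 \left(- \frac{1}{505511}\right) - \frac{297694}{693417} = - \frac{1269340768542}{505511} - \frac{297694}{693417} = - \frac{880182618187679648}{350529921087}$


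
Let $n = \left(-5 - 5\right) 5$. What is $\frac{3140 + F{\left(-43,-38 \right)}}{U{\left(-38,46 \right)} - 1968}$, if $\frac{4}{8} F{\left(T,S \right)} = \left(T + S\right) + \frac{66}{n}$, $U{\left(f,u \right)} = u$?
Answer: $- \frac{37192}{24025} \approx -1.5481$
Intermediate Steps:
$n = -50$ ($n = \left(-10\right) 5 = -50$)
$F{\left(T,S \right)} = - \frac{66}{25} + 2 S + 2 T$ ($F{\left(T,S \right)} = 2 \left(\left(T + S\right) + \frac{66}{-50}\right) = 2 \left(\left(S + T\right) + 66 \left(- \frac{1}{50}\right)\right) = 2 \left(\left(S + T\right) - \frac{33}{25}\right) = 2 \left(- \frac{33}{25} + S + T\right) = - \frac{66}{25} + 2 S + 2 T$)
$\frac{3140 + F{\left(-43,-38 \right)}}{U{\left(-38,46 \right)} - 1968} = \frac{3140 + \left(- \frac{66}{25} + 2 \left(-38\right) + 2 \left(-43\right)\right)}{46 - 1968} = \frac{3140 - \frac{4116}{25}}{-1922} = \left(3140 - \frac{4116}{25}\right) \left(- \frac{1}{1922}\right) = \frac{74384}{25} \left(- \frac{1}{1922}\right) = - \frac{37192}{24025}$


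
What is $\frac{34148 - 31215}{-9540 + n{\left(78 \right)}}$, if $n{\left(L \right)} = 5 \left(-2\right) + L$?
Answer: $- \frac{2933}{9472} \approx -0.30965$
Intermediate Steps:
$n{\left(L \right)} = -10 + L$
$\frac{34148 - 31215}{-9540 + n{\left(78 \right)}} = \frac{34148 - 31215}{-9540 + \left(-10 + 78\right)} = \frac{2933}{-9540 + 68} = \frac{2933}{-9472} = 2933 \left(- \frac{1}{9472}\right) = - \frac{2933}{9472}$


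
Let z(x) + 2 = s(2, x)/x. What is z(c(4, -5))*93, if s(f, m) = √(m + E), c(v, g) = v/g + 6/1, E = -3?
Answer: -186 + 93*√55/26 ≈ -159.47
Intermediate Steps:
c(v, g) = 6 + v/g (c(v, g) = v/g + 6*1 = v/g + 6 = 6 + v/g)
s(f, m) = √(-3 + m) (s(f, m) = √(m - 3) = √(-3 + m))
z(x) = -2 + √(-3 + x)/x
z(c(4, -5))*93 = (-2 + √(-3 + (6 + 4/(-5)))/(6 + 4/(-5)))*93 = (-2 + √(-3 + (6 + 4*(-⅕)))/(6 + 4*(-⅕)))*93 = (-2 + √(-3 + (6 - ⅘))/(6 - ⅘))*93 = (-2 + √(-3 + 26/5)/(26/5))*93 = (-2 + 5*√(11/5)/26)*93 = (-2 + 5*(√55/5)/26)*93 = (-2 + √55/26)*93 = -186 + 93*√55/26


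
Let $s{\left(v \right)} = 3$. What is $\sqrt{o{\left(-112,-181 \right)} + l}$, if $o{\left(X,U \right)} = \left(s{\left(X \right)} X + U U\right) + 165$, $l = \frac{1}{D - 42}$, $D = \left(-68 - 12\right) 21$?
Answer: $\frac{\sqrt{96638603838}}{1722} \approx 180.53$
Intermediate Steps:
$D = -1680$ ($D = \left(-80\right) 21 = -1680$)
$l = - \frac{1}{1722}$ ($l = \frac{1}{-1680 - 42} = \frac{1}{-1722} = - \frac{1}{1722} \approx -0.00058072$)
$o{\left(X,U \right)} = 165 + U^{2} + 3 X$ ($o{\left(X,U \right)} = \left(3 X + U U\right) + 165 = \left(3 X + U^{2}\right) + 165 = \left(U^{2} + 3 X\right) + 165 = 165 + U^{2} + 3 X$)
$\sqrt{o{\left(-112,-181 \right)} + l} = \sqrt{\left(165 + \left(-181\right)^{2} + 3 \left(-112\right)\right) - \frac{1}{1722}} = \sqrt{\left(165 + 32761 - 336\right) - \frac{1}{1722}} = \sqrt{32590 - \frac{1}{1722}} = \sqrt{\frac{56119979}{1722}} = \frac{\sqrt{96638603838}}{1722}$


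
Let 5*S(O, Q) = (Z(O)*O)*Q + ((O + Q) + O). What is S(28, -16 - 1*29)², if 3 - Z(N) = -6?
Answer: 128346241/25 ≈ 5.1338e+6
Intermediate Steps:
Z(N) = 9 (Z(N) = 3 - 1*(-6) = 3 + 6 = 9)
S(O, Q) = Q/5 + 2*O/5 + 9*O*Q/5 (S(O, Q) = ((9*O)*Q + ((O + Q) + O))/5 = (9*O*Q + (Q + 2*O))/5 = (Q + 2*O + 9*O*Q)/5 = Q/5 + 2*O/5 + 9*O*Q/5)
S(28, -16 - 1*29)² = ((-16 - 1*29)/5 + (⅖)*28 + (9/5)*28*(-16 - 1*29))² = ((-16 - 29)/5 + 56/5 + (9/5)*28*(-16 - 29))² = ((⅕)*(-45) + 56/5 + (9/5)*28*(-45))² = (-9 + 56/5 - 2268)² = (-11329/5)² = 128346241/25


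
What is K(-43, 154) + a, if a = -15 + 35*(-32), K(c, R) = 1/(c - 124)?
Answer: -189546/167 ≈ -1135.0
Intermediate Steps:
K(c, R) = 1/(-124 + c)
a = -1135 (a = -15 - 1120 = -1135)
K(-43, 154) + a = 1/(-124 - 43) - 1135 = 1/(-167) - 1135 = -1/167 - 1135 = -189546/167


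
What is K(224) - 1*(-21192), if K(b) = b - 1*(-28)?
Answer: 21444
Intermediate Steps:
K(b) = 28 + b (K(b) = b + 28 = 28 + b)
K(224) - 1*(-21192) = (28 + 224) - 1*(-21192) = 252 + 21192 = 21444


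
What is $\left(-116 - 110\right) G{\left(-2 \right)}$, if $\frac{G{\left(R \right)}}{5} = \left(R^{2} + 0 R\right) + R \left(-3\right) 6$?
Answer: $-45200$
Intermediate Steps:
$G{\left(R \right)} = - 90 R + 5 R^{2}$ ($G{\left(R \right)} = 5 \left(\left(R^{2} + 0 R\right) + R \left(-3\right) 6\right) = 5 \left(\left(R^{2} + 0\right) + - 3 R 6\right) = 5 \left(R^{2} - 18 R\right) = - 90 R + 5 R^{2}$)
$\left(-116 - 110\right) G{\left(-2 \right)} = \left(-116 - 110\right) 5 \left(-2\right) \left(-18 - 2\right) = - 226 \cdot 5 \left(-2\right) \left(-20\right) = \left(-226\right) 200 = -45200$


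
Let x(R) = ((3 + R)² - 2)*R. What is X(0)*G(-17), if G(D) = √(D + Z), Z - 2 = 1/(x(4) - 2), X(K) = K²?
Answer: 0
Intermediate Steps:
x(R) = R*(-2 + (3 + R)²) (x(R) = (-2 + (3 + R)²)*R = R*(-2 + (3 + R)²))
Z = 373/186 (Z = 2 + 1/(4*(-2 + (3 + 4)²) - 2) = 2 + 1/(4*(-2 + 7²) - 2) = 2 + 1/(4*(-2 + 49) - 2) = 2 + 1/(4*47 - 2) = 2 + 1/(188 - 2) = 2 + 1/186 = 373/186 ≈ 2.0054)
G(D) = √(373/186 + D) (G(D) = √(D + 373/186) = √(373/186 + D))
X(0)*G(-17) = 0²*(√(69378 + 34596*(-17))/186) = 0*(√(69378 - 588132)/186) = 0*(√(-518754)/186) = 0*((I*√518754)/186) = 0*(I*√518754/186) = 0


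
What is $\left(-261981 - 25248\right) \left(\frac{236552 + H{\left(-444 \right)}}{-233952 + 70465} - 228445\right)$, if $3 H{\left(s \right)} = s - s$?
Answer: $\frac{10727435662186143}{163487} \approx 6.5616 \cdot 10^{10}$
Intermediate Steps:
$H{\left(s \right)} = 0$ ($H{\left(s \right)} = \frac{s - s}{3} = \frac{1}{3} \cdot 0 = 0$)
$\left(-261981 - 25248\right) \left(\frac{236552 + H{\left(-444 \right)}}{-233952 + 70465} - 228445\right) = \left(-261981 - 25248\right) \left(\frac{236552 + 0}{-233952 + 70465} - 228445\right) = - 287229 \left(\frac{236552}{-163487} - 228445\right) = - 287229 \left(236552 \left(- \frac{1}{163487}\right) - 228445\right) = - 287229 \left(- \frac{236552}{163487} - 228445\right) = \left(-287229\right) \left(- \frac{37348024267}{163487}\right) = \frac{10727435662186143}{163487}$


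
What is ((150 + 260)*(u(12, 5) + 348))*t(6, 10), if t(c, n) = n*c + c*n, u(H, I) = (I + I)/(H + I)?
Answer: 291559200/17 ≈ 1.7151e+7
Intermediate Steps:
u(H, I) = 2*I/(H + I) (u(H, I) = (2*I)/(H + I) = 2*I/(H + I))
t(c, n) = 2*c*n (t(c, n) = c*n + c*n = 2*c*n)
((150 + 260)*(u(12, 5) + 348))*t(6, 10) = ((150 + 260)*(2*5/(12 + 5) + 348))*(2*6*10) = (410*(2*5/17 + 348))*120 = (410*(2*5*(1/17) + 348))*120 = (410*(10/17 + 348))*120 = (410*(5926/17))*120 = (2429660/17)*120 = 291559200/17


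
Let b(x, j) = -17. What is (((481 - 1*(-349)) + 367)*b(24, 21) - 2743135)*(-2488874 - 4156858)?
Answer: 18365374050288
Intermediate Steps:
(((481 - 1*(-349)) + 367)*b(24, 21) - 2743135)*(-2488874 - 4156858) = (((481 - 1*(-349)) + 367)*(-17) - 2743135)*(-2488874 - 4156858) = (((481 + 349) + 367)*(-17) - 2743135)*(-6645732) = ((830 + 367)*(-17) - 2743135)*(-6645732) = (1197*(-17) - 2743135)*(-6645732) = (-20349 - 2743135)*(-6645732) = -2763484*(-6645732) = 18365374050288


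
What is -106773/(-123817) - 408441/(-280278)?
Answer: 26832687397/11567727042 ≈ 2.3196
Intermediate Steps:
-106773/(-123817) - 408441/(-280278) = -106773*(-1/123817) - 408441*(-1/280278) = 106773/123817 + 136147/93426 = 26832687397/11567727042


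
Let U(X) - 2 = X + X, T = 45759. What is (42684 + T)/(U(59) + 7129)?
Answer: 88443/7249 ≈ 12.201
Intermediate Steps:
U(X) = 2 + 2*X (U(X) = 2 + (X + X) = 2 + 2*X)
(42684 + T)/(U(59) + 7129) = (42684 + 45759)/((2 + 2*59) + 7129) = 88443/((2 + 118) + 7129) = 88443/(120 + 7129) = 88443/7249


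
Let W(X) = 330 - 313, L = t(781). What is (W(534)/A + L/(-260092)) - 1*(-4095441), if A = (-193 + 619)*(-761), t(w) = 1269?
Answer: 172660075968730397/42159092556 ≈ 4.0954e+6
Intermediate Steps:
A = -324186 (A = 426*(-761) = -324186)
L = 1269
W(X) = 17
(W(534)/A + L/(-260092)) - 1*(-4095441) = (17/(-324186) + 1269/(-260092)) - 1*(-4095441) = (17*(-1/324186) + 1269*(-1/260092)) + 4095441 = (-17/324186 - 1269/260092) + 4095441 = -207906799/42159092556 + 4095441 = 172660075968730397/42159092556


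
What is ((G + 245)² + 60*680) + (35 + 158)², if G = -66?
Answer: 110090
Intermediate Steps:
((G + 245)² + 60*680) + (35 + 158)² = ((-66 + 245)² + 60*680) + (35 + 158)² = (179² + 40800) + 193² = (32041 + 40800) + 37249 = 72841 + 37249 = 110090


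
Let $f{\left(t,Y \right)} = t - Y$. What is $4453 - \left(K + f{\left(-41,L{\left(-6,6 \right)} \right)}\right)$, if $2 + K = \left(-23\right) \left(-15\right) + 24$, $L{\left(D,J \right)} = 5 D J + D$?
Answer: $3941$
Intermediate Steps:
$L{\left(D,J \right)} = D + 5 D J$ ($L{\left(D,J \right)} = 5 D J + D = D + 5 D J$)
$K = 367$ ($K = -2 + \left(\left(-23\right) \left(-15\right) + 24\right) = -2 + \left(345 + 24\right) = -2 + 369 = 367$)
$4453 - \left(K + f{\left(-41,L{\left(-6,6 \right)} \right)}\right) = 4453 - \left(367 - \left(41 - 6 \left(1 + 5 \cdot 6\right)\right)\right) = 4453 - \left(367 - \left(41 - 6 \left(1 + 30\right)\right)\right) = 4453 - \left(367 - \left(41 - 186\right)\right) = 4453 - \left(367 - -145\right) = 4453 - \left(367 + \left(-41 + 186\right)\right) = 4453 - \left(367 + 145\right) = 4453 - 512 = 3941$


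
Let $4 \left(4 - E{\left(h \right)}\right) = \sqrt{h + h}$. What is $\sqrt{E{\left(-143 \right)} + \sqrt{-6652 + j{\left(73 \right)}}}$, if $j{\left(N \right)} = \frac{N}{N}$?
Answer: $\frac{\sqrt{16 - i \sqrt{286} + 12 i \sqrt{739}}}{2} \approx 6.3808 + 6.0593 i$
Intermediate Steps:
$E{\left(h \right)} = 4 - \frac{\sqrt{2} \sqrt{h}}{4}$ ($E{\left(h \right)} = 4 - \frac{\sqrt{h + h}}{4} = 4 - \frac{\sqrt{2 h}}{4} = 4 - \frac{\sqrt{2} \sqrt{h}}{4}$)
$j{\left(N \right)} = 1$
$\sqrt{E{\left(-143 \right)} + \sqrt{-6652 + j{\left(73 \right)}}} = \sqrt{\left(4 - \frac{\sqrt{2} \sqrt{-143}}{4}\right) + \sqrt{-6652 + 1}} = \sqrt{\left(4 - \frac{\sqrt{2} i \sqrt{143}}{4}\right) + \sqrt{-6651}} = \sqrt{\left(4 - \frac{i \sqrt{286}}{4}\right) + 3 i \sqrt{739}} = \sqrt{4 + 3 i \sqrt{739} - \frac{i \sqrt{286}}{4}}$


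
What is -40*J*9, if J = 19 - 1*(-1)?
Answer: -7200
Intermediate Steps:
J = 20 (J = 19 + 1 = 20)
-40*J*9 = -40*20*9 = -800*9 = -7200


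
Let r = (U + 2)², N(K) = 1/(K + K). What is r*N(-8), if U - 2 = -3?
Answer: -1/16 ≈ -0.062500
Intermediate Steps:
U = -1 (U = 2 - 3 = -1)
N(K) = 1/(2*K)
r = 1 (r = (-1 + 2)² = 1² = 1)
r*N(-8) = 1*((½)/(-8)) = 1*((½)*(-⅛)) = 1*(-1/16) = -1/16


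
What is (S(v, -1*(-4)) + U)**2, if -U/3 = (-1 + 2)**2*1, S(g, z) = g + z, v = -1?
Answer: 0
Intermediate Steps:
U = -3 (U = -3*(-1 + 2)**2 = -3*1**2 = -3 ≈ -3.0000)
(S(v, -1*(-4)) + U)**2 = ((-1 - 1*(-4)) - 3)**2 = ((-1 + 4) - 3)**2 = (3 - 3)**2 = 0**2 = 0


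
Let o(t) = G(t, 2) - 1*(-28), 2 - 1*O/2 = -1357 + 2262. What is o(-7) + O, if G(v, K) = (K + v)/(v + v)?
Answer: -24887/14 ≈ -1777.6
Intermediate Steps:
O = -1806 (O = 4 - 2*(-1357 + 2262) = 4 - 2*905 = 4 - 1810 = -1806)
G(v, K) = (K + v)/(2*v) (G(v, K) = (K + v)/((2*v)) = (K + v)*(1/(2*v)) = (K + v)/(2*v))
o(t) = 28 + (2 + t)/(2*t) (o(t) = (2 + t)/(2*t) - 1*(-28) = (2 + t)/(2*t) + 28 = 28 + (2 + t)/(2*t))
o(-7) + O = (57/2 + 1/(-7)) - 1806 = (57/2 - ⅐) - 1806 = 397/14 - 1806 = -24887/14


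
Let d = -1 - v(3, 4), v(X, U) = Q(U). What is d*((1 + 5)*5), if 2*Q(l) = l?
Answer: -90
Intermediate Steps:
Q(l) = l/2
v(X, U) = U/2
d = -3 (d = -1 - 4/2 = -1 - 1*2 = -1 - 2 = -3)
d*((1 + 5)*5) = -3*(1 + 5)*5 = -18*5 = -3*30 = -90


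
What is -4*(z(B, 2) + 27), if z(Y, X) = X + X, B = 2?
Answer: -124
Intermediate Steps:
z(Y, X) = 2*X
-4*(z(B, 2) + 27) = -4*(2*2 + 27) = -4*(4 + 27) = -4*31 = -124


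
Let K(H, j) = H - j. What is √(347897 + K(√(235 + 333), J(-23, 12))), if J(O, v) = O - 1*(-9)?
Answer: √(347911 + 2*√142) ≈ 589.86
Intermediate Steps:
J(O, v) = 9 + O (J(O, v) = O + 9 = 9 + O)
√(347897 + K(√(235 + 333), J(-23, 12))) = √(347897 + (√(235 + 333) - (9 - 23))) = √(347897 + (√568 - 1*(-14))) = √(347897 + (2*√142 + 14)) = √(347897 + (14 + 2*√142)) = √(347911 + 2*√142)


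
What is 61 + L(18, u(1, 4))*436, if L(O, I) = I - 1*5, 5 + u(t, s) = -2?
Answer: -5171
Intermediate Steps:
u(t, s) = -7 (u(t, s) = -5 - 2 = -7)
L(O, I) = -5 + I (L(O, I) = I - 5 = -5 + I)
61 + L(18, u(1, 4))*436 = 61 + (-5 - 7)*436 = 61 - 12*436 = 61 - 5232 = -5171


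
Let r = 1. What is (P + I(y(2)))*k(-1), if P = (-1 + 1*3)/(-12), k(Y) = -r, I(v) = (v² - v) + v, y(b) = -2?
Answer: -23/6 ≈ -3.8333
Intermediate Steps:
I(v) = v²
k(Y) = -1 (k(Y) = -1*1 = -1)
P = -⅙ (P = (-1 + 3)*(-1/12) = 2*(-1/12) = -⅙ ≈ -0.16667)
(P + I(y(2)))*k(-1) = (-⅙ + (-2)²)*(-1) = (-⅙ + 4)*(-1) = (23/6)*(-1) = -23/6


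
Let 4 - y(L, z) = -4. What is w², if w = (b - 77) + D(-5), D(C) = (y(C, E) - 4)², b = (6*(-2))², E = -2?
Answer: 6889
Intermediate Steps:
y(L, z) = 8 (y(L, z) = 4 - 1*(-4) = 4 + 4 = 8)
b = 144 (b = (-12)² = 144)
D(C) = 16 (D(C) = (8 - 4)² = 4² = 16)
w = 83 (w = (144 - 77) + 16 = 67 + 16 = 83)
w² = 83² = 6889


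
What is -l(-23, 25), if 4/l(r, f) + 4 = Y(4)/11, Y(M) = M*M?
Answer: 11/7 ≈ 1.5714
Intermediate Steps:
Y(M) = M²
l(r, f) = -11/7 (l(r, f) = 4/(-4 + 4²/11) = 4/(-4 + 16*(1/11)) = 4/(-4 + 16/11) = 4/(-28/11) = 4*(-11/28) = -11/7)
-l(-23, 25) = -1*(-11/7) = 11/7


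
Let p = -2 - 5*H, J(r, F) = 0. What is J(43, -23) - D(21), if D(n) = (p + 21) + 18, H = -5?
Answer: -62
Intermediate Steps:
p = 23 (p = -2 - 5*(-5) = -2 + 25 = 23)
D(n) = 62 (D(n) = (23 + 21) + 18 = 44 + 18 = 62)
J(43, -23) - D(21) = 0 - 1*62 = 0 - 62 = -62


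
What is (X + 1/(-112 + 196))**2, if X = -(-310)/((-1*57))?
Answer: 8334769/283024 ≈ 29.449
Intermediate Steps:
X = -310/57 (X = -(-310)/(-57) = -(-310)*(-1)/57 = -5*62/57 = -310/57 ≈ -5.4386)
(X + 1/(-112 + 196))**2 = (-310/57 + 1/(-112 + 196))**2 = (-310/57 + 1/84)**2 = (-2887/532)**2 = 8334769/283024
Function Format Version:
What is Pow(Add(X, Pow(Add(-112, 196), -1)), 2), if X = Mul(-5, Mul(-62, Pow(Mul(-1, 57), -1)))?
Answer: Rational(8334769, 283024) ≈ 29.449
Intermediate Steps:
X = Rational(-310, 57) (X = Mul(-5, Mul(-62, Pow(-57, -1))) = Mul(-5, Mul(-62, Rational(-1, 57))) = Mul(-5, Rational(62, 57)) = Rational(-310, 57) ≈ -5.4386)
Pow(Add(X, Pow(Add(-112, 196), -1)), 2) = Pow(Add(Rational(-310, 57), Pow(Add(-112, 196), -1)), 2) = Pow(Add(Rational(-310, 57), Pow(84, -1)), 2) = Pow(Add(Rational(-310, 57), Rational(1, 84)), 2) = Pow(Rational(-2887, 532), 2) = Rational(8334769, 283024)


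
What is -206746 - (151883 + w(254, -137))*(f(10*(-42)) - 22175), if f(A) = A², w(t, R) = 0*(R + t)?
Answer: -23424362421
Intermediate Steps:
w(t, R) = 0
-206746 - (151883 + w(254, -137))*(f(10*(-42)) - 22175) = -206746 - (151883 + 0)*((10*(-42))² - 22175) = -206746 - 151883*((-420)² - 22175) = -206746 - 151883*(176400 - 22175) = -206746 - 151883*154225 = -206746 - 1*23424155675 = -206746 - 23424155675 = -23424362421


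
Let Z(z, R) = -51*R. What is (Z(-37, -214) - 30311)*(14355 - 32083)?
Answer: 343870016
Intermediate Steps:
(Z(-37, -214) - 30311)*(14355 - 32083) = (-51*(-214) - 30311)*(14355 - 32083) = (10914 - 30311)*(-17728) = -19397*(-17728) = 343870016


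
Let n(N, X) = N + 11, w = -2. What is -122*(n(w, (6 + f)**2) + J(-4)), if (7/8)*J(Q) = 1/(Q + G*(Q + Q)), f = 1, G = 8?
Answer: -130418/119 ≈ -1095.9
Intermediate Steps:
n(N, X) = 11 + N
J(Q) = 8/(119*Q) (J(Q) = 8/(7*(Q + 8*(Q + Q))) = 8/(7*(Q + 8*(2*Q))) = 8/(7*(Q + 16*Q)) = 8/(7*((17*Q))) = 8*(1/(17*Q))/7 = 8/(119*Q))
-122*(n(w, (6 + f)**2) + J(-4)) = -122*((11 - 2) + (8/119)/(-4)) = -122*(9 + (8/119)*(-1/4)) = -122*(9 - 2/119) = -122*1069/119 = -130418/119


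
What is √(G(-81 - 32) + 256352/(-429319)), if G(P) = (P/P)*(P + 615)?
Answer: √92415974703734/429319 ≈ 22.392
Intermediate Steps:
G(P) = 615 + P (G(P) = 1*(615 + P) = 615 + P)
√(G(-81 - 32) + 256352/(-429319)) = √((615 + (-81 - 32)) + 256352/(-429319)) = √((615 - 113) + 256352*(-1/429319)) = √(502 - 256352/429319) = √(215261786/429319) = √92415974703734/429319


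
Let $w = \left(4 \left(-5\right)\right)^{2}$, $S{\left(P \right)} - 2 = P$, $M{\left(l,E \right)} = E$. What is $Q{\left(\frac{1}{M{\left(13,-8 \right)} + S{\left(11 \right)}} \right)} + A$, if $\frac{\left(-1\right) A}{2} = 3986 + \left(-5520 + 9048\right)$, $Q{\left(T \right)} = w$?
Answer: $-14628$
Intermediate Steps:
$S{\left(P \right)} = 2 + P$
$w = 400$ ($w = \left(-20\right)^{2} = 400$)
$Q{\left(T \right)} = 400$
$A = -15028$ ($A = - 2 \left(3986 + \left(-5520 + 9048\right)\right) = - 2 \left(3986 + 3528\right) = \left(-2\right) 7514 = -15028$)
$Q{\left(\frac{1}{M{\left(13,-8 \right)} + S{\left(11 \right)}} \right)} + A = 400 - 15028 = -14628$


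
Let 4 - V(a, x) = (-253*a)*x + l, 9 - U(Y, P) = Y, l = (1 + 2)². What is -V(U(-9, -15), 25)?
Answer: -113845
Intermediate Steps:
l = 9 (l = 3² = 9)
U(Y, P) = 9 - Y
V(a, x) = -5 + 253*a*x (V(a, x) = 4 - ((-253*a)*x + 9) = 4 - (-253*a*x + 9) = 4 - (9 - 253*a*x) = 4 + (-9 + 253*a*x) = -5 + 253*a*x)
-V(U(-9, -15), 25) = -(-5 + 253*(9 - 1*(-9))*25) = -(-5 + 253*(9 + 9)*25) = -(-5 + 253*18*25) = -(-5 + 113850) = -1*113845 = -113845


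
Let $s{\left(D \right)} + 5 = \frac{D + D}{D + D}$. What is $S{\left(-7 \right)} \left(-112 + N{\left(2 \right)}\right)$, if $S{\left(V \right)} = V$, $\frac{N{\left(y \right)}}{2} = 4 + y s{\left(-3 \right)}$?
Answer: $840$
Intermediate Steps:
$s{\left(D \right)} = -4$ ($s{\left(D \right)} = -5 + \frac{D + D}{D + D} = -5 + \frac{2 D}{2 D} = -5 + 2 D \frac{1}{2 D} = -5 + 1 = -4$)
$N{\left(y \right)} = 8 - 8 y$ ($N{\left(y \right)} = 2 \left(4 + y \left(-4\right)\right) = 2 \left(4 - 4 y\right) = 8 - 8 y$)
$S{\left(-7 \right)} \left(-112 + N{\left(2 \right)}\right) = - 7 \left(-112 + \left(8 - 16\right)\right) = - 7 \left(-112 - 8\right) = \left(-7\right) \left(-120\right) = 840$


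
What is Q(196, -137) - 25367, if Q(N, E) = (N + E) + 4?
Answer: -25304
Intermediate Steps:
Q(N, E) = 4 + E + N (Q(N, E) = (E + N) + 4 = 4 + E + N)
Q(196, -137) - 25367 = (4 - 137 + 196) - 25367 = 63 - 25367 = -25304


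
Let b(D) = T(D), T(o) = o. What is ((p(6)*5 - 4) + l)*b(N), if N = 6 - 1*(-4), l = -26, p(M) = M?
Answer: 0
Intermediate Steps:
N = 10 (N = 6 + 4 = 10)
b(D) = D
((p(6)*5 - 4) + l)*b(N) = ((6*5 - 4) - 26)*10 = ((30 - 4) - 26)*10 = (26 - 26)*10 = 0*10 = 0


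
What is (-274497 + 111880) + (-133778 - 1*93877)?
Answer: -390272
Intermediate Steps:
(-274497 + 111880) + (-133778 - 1*93877) = -162617 + (-133778 - 93877) = -162617 - 227655 = -390272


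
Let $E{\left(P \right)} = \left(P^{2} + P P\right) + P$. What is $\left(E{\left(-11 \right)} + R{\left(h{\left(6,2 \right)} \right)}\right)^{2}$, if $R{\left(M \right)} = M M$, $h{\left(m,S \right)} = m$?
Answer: $71289$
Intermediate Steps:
$E{\left(P \right)} = P + 2 P^{2}$ ($E{\left(P \right)} = \left(P^{2} + P^{2}\right) + P = 2 P^{2} + P = P + 2 P^{2}$)
$R{\left(M \right)} = M^{2}$
$\left(E{\left(-11 \right)} + R{\left(h{\left(6,2 \right)} \right)}\right)^{2} = \left(- 11 \left(1 + 2 \left(-11\right)\right) + 6^{2}\right)^{2} = \left(- 11 \left(1 - 22\right) + 36\right)^{2} = \left(\left(-11\right) \left(-21\right) + 36\right)^{2} = \left(231 + 36\right)^{2} = 267^{2} = 71289$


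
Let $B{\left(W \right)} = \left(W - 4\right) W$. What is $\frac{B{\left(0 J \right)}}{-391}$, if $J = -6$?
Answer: $0$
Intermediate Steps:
$B{\left(W \right)} = W \left(-4 + W\right)$ ($B{\left(W \right)} = \left(-4 + W\right) W = W \left(-4 + W\right)$)
$\frac{B{\left(0 J \right)}}{-391} = \frac{0 \left(-6\right) \left(-4 + 0 \left(-6\right)\right)}{-391} = 0 \left(-4 + 0\right) \left(- \frac{1}{391}\right) = 0 \left(-4\right) \left(- \frac{1}{391}\right) = 0 \left(- \frac{1}{391}\right) = 0$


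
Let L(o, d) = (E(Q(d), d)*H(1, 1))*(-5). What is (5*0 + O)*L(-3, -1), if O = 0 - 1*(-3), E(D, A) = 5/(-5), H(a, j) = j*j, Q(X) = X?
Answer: 15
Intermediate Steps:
H(a, j) = j**2
E(D, A) = -1 (E(D, A) = 5*(-1/5) = -1)
O = 3 (O = 0 + 3 = 3)
L(o, d) = 5 (L(o, d) = -1*1**2*(-5) = -1*1*(-5) = -1*(-5) = 5)
(5*0 + O)*L(-3, -1) = (5*0 + 3)*5 = (0 + 3)*5 = 3*5 = 15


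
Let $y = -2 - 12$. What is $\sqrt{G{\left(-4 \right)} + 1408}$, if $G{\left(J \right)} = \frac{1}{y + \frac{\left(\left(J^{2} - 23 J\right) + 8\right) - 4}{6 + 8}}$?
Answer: $\frac{\sqrt{50682}}{6} \approx 37.521$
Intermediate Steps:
$y = -14$ ($y = -2 - 12 = -14$)
$G{\left(J \right)} = \frac{1}{- \frac{96}{7} - \frac{23 J}{14} + \frac{J^{2}}{14}}$ ($G{\left(J \right)} = \frac{1}{-14 + \frac{\left(\left(J^{2} - 23 J\right) + 8\right) - 4}{6 + 8}} = \frac{1}{-14 + \frac{\left(8 + J^{2} - 23 J\right) - 4}{14}} = \frac{1}{-14 + \left(4 + J^{2} - 23 J\right) \frac{1}{14}} = \frac{1}{-14 + \left(\frac{2}{7} - \frac{23 J}{14} + \frac{J^{2}}{14}\right)} = \frac{1}{- \frac{96}{7} - \frac{23 J}{14} + \frac{J^{2}}{14}}$)
$\sqrt{G{\left(-4 \right)} + 1408} = \sqrt{\frac{14}{-192 + \left(-4\right)^{2} - -92} + 1408} = \sqrt{\frac{14}{-192 + 16 + 92} + 1408} = \sqrt{\frac{14}{-84} + 1408} = \sqrt{14 \left(- \frac{1}{84}\right) + 1408} = \sqrt{- \frac{1}{6} + 1408} = \sqrt{\frac{8447}{6}} = \frac{\sqrt{50682}}{6}$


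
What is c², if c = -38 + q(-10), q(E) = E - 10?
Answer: 3364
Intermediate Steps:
q(E) = -10 + E
c = -58 (c = -38 + (-10 - 10) = -38 - 20 = -58)
c² = (-58)² = 3364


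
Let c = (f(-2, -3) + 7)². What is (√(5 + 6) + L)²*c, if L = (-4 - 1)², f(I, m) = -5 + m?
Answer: (25 + √11)² ≈ 801.83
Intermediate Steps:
L = 25 (L = (-5)² = 25)
c = 1 (c = ((-5 - 3) + 7)² = (-8 + 7)² = (-1)² = 1)
(√(5 + 6) + L)²*c = (√(5 + 6) + 25)²*1 = (√11 + 25)²*1 = (25 + √11)²*1 = (25 + √11)²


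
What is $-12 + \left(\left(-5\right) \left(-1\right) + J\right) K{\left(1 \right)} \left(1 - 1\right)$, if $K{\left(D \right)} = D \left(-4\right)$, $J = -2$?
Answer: $-12$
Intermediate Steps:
$K{\left(D \right)} = - 4 D$
$-12 + \left(\left(-5\right) \left(-1\right) + J\right) K{\left(1 \right)} \left(1 - 1\right) = -12 + \left(\left(-5\right) \left(-1\right) - 2\right) \left(-4\right) 1 \left(1 - 1\right) = -12 + \left(5 - 2\right) \left(\left(-4\right) 0\right) = -12 + 3 \cdot 0 = -12 + 0 = -12$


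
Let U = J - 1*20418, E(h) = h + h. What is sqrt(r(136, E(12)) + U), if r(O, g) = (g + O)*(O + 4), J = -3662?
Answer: 4*I*sqrt(105) ≈ 40.988*I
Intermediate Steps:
E(h) = 2*h
r(O, g) = (4 + O)*(O + g) (r(O, g) = (O + g)*(4 + O) = (4 + O)*(O + g))
U = -24080 (U = -3662 - 1*20418 = -3662 - 20418 = -24080)
sqrt(r(136, E(12)) + U) = sqrt((136**2 + 4*136 + 4*(2*12) + 136*(2*12)) - 24080) = sqrt((18496 + 544 + 4*24 + 136*24) - 24080) = sqrt((18496 + 544 + 96 + 3264) - 24080) = sqrt(22400 - 24080) = sqrt(-1680) = 4*I*sqrt(105)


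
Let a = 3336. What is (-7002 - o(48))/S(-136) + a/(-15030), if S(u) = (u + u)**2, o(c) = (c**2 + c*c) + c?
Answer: -35169197/92664960 ≈ -0.37953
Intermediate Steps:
o(c) = c + 2*c**2 (o(c) = (c**2 + c**2) + c = 2*c**2 + c = c + 2*c**2)
S(u) = 4*u**2 (S(u) = (2*u)**2 = 4*u**2)
(-7002 - o(48))/S(-136) + a/(-15030) = (-7002 - 48*(1 + 2*48))/((4*(-136)**2)) + 3336/(-15030) = (-7002 - 48*(1 + 96))/((4*18496)) + 3336*(-1/15030) = (-7002 - 48*97)/73984 - 556/2505 = (-7002 - 1*4656)*(1/73984) - 556/2505 = (-7002 - 4656)*(1/73984) - 556/2505 = -11658*1/73984 - 556/2505 = -5829/36992 - 556/2505 = -35169197/92664960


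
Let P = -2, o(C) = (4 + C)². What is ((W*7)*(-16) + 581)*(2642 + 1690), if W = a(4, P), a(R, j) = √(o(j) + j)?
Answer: 2516892 - 485184*√2 ≈ 1.8307e+6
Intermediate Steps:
a(R, j) = √(j + (4 + j)²) (a(R, j) = √((4 + j)² + j) = √(j + (4 + j)²))
W = √2 (W = √(-2 + (4 - 2)²) = √(-2 + 2²) = √(-2 + 4) = √2 ≈ 1.4142)
((W*7)*(-16) + 581)*(2642 + 1690) = ((√2*7)*(-16) + 581)*(2642 + 1690) = ((7*√2)*(-16) + 581)*4332 = (-112*√2 + 581)*4332 = (581 - 112*√2)*4332 = 2516892 - 485184*√2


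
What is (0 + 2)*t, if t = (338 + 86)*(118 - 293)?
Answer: -148400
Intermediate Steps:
t = -74200 (t = 424*(-175) = -74200)
(0 + 2)*t = (0 + 2)*(-74200) = 2*(-74200) = -148400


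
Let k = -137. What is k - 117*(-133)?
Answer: 15424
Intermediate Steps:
k - 117*(-133) = -137 - 117*(-133) = -137 + 15561 = 15424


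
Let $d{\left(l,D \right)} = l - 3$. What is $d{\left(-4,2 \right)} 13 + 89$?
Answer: $-2$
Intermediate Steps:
$d{\left(l,D \right)} = -3 + l$ ($d{\left(l,D \right)} = l - 3 = -3 + l$)
$d{\left(-4,2 \right)} 13 + 89 = \left(-3 - 4\right) 13 + 89 = \left(-7\right) 13 + 89 = -91 + 89 = -2$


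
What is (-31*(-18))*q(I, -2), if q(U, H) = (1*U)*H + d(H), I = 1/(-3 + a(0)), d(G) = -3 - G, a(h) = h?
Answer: -186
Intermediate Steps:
I = -1/3 (I = 1/(-3 + 0) = 1/(-3) = -1/3 ≈ -0.33333)
q(U, H) = -3 - H + H*U (q(U, H) = (1*U)*H + (-3 - H) = U*H + (-3 - H) = H*U + (-3 - H) = -3 - H + H*U)
(-31*(-18))*q(I, -2) = (-31*(-18))*(-3 - 1*(-2) - 2*(-1/3)) = 558*(-3 + 2 + 2/3) = 558*(-1/3) = -186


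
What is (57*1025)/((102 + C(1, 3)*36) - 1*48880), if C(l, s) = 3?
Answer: -11685/9734 ≈ -1.2004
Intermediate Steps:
(57*1025)/((102 + C(1, 3)*36) - 1*48880) = (57*1025)/((102 + 3*36) - 1*48880) = 58425/((102 + 108) - 48880) = 58425/(210 - 48880) = 58425/(-48670) = 58425*(-1/48670) = -11685/9734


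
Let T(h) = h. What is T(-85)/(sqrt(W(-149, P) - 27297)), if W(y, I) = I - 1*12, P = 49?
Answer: 17*I*sqrt(6815)/2726 ≈ 0.51482*I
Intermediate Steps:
W(y, I) = -12 + I (W(y, I) = I - 12 = -12 + I)
T(-85)/(sqrt(W(-149, P) - 27297)) = -85/sqrt((-12 + 49) - 27297) = -85/sqrt(37 - 27297) = -85*(-I*sqrt(6815)/13630) = -(-17)*I*sqrt(6815)/2726 = 17*I*sqrt(6815)/2726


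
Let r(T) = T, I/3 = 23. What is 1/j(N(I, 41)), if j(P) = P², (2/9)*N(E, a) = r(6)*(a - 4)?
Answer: 1/998001 ≈ 1.0020e-6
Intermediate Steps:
I = 69 (I = 3*23 = 69)
N(E, a) = -108 + 27*a (N(E, a) = 9*(6*(a - 4))/2 = 9*(6*(-4 + a))/2 = 9*(-24 + 6*a)/2 = -108 + 27*a)
1/j(N(I, 41)) = 1/((-108 + 27*41)²) = 1/((-108 + 1107)²) = 1/(999²) = 1/998001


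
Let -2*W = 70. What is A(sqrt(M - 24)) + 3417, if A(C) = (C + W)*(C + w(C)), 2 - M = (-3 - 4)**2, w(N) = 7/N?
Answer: 3353 - 2240*I*sqrt(71)/71 ≈ 3353.0 - 265.84*I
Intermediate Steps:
W = -35 (W = -1/2*70 = -35)
M = -47 (M = 2 - (-3 - 4)**2 = 2 - 1*(-7)**2 = 2 - 1*49 = 2 - 49 = -47)
A(C) = (-35 + C)*(C + 7/C) (A(C) = (C - 35)*(C + 7/C) = (-35 + C)*(C + 7/C))
A(sqrt(M - 24)) + 3417 = (7 + (sqrt(-47 - 24))**2 - 245/sqrt(-47 - 24) - 35*sqrt(-47 - 24)) + 3417 = (7 + (sqrt(-71))**2 - 245*(-I*sqrt(71)/71) - 35*I*sqrt(71)) + 3417 = (7 + (I*sqrt(71))**2 - 245*(-I*sqrt(71)/71) - 35*I*sqrt(71)) + 3417 = (7 - 71 - (-245)*I*sqrt(71)/71 - 35*I*sqrt(71)) + 3417 = (7 - 71 + 245*I*sqrt(71)/71 - 35*I*sqrt(71)) + 3417 = (-64 - 2240*I*sqrt(71)/71) + 3417 = 3353 - 2240*I*sqrt(71)/71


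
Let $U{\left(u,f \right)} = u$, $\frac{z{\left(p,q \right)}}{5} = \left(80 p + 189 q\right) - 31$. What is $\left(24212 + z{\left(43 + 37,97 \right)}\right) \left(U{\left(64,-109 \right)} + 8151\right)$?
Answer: $1213536230$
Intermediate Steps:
$z{\left(p,q \right)} = -155 + 400 p + 945 q$ ($z{\left(p,q \right)} = 5 \left(\left(80 p + 189 q\right) - 31\right) = 5 \left(-31 + 80 p + 189 q\right) = -155 + 400 p + 945 q$)
$\left(24212 + z{\left(43 + 37,97 \right)}\right) \left(U{\left(64,-109 \right)} + 8151\right) = \left(24212 + \left(-155 + 400 \left(43 + 37\right) + 945 \cdot 97\right)\right) \left(64 + 8151\right) = \left(24212 + \left(-155 + 400 \cdot 80 + 91665\right)\right) 8215 = \left(24212 + \left(-155 + 32000 + 91665\right)\right) 8215 = \left(24212 + 123510\right) 8215 = 147722 \cdot 8215 = 1213536230$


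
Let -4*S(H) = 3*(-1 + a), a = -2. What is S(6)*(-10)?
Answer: -45/2 ≈ -22.500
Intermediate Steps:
S(H) = 9/4 (S(H) = -3*(-1 - 2)/4 = -3*(-3)/4 = -1/4*(-9) = 9/4)
S(6)*(-10) = (9/4)*(-10) = -45/2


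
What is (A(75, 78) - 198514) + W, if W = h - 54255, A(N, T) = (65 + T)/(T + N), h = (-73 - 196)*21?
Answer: -39537811/153 ≈ -2.5842e+5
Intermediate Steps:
h = -5649 (h = -269*21 = -5649)
A(N, T) = (65 + T)/(N + T)
W = -59904 (W = -5649 - 54255 = -59904)
(A(75, 78) - 198514) + W = ((65 + 78)/(75 + 78) - 198514) - 59904 = (143/153 - 198514) - 59904 = -30372499/153 - 59904 = -39537811/153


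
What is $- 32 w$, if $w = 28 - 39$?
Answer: $352$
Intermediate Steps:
$w = -11$
$- 32 w = \left(-32\right) \left(-11\right) = 352$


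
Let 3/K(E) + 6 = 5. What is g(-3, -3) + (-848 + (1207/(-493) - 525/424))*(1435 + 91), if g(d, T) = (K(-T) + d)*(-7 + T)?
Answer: -7990024251/6148 ≈ -1.2996e+6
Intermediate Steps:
K(E) = -3 (K(E) = 3/(-6 + 5) = 3/(-1) = 3*(-1) = -3)
g(d, T) = (-7 + T)*(-3 + d) (g(d, T) = (-3 + d)*(-7 + T) = (-7 + T)*(-3 + d))
g(-3, -3) + (-848 + (1207/(-493) - 525/424))*(1435 + 91) = (21 - 7*(-3) - 3*(-3) - 3*(-3)) + (-848 + (1207/(-493) - 525/424))*(1435 + 91) = (21 + 21 + 9 + 9) + (-848 + (1207*(-1/493) - 525*1/424))*1526 = 60 + (-848 + (-71/29 - 525/424))*1526 = 60 + (-848 - 45329/12296)*1526 = 60 - 10472337/12296*1526 = 60 - 7990393131/6148 = -7990024251/6148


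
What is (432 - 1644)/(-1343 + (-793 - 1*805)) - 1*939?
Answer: -2760387/2941 ≈ -938.59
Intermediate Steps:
(432 - 1644)/(-1343 + (-793 - 1*805)) - 1*939 = -1212/(-1343 + (-793 - 805)) - 939 = -1212/(-1343 - 1598) - 939 = -1212/(-2941) - 939 = -1212*(-1/2941) - 939 = 1212/2941 - 939 = -2760387/2941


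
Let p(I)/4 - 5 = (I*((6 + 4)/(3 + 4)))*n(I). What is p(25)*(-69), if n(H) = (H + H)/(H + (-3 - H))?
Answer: 1140340/7 ≈ 1.6291e+5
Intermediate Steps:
n(H) = -2*H/3 (n(H) = (2*H)/(-3) = (2*H)*(-⅓) = -2*H/3)
p(I) = 20 - 80*I²/21 (p(I) = 20 + 4*((I*((6 + 4)/(3 + 4)))*(-2*I/3)) = 20 + 4*((I*(10/7))*(-2*I/3)) = 20 + 4*((10*I/7)*(-2*I/3)) = 20 + 4*(-20*I²/21) = 20 - 80*I²/21)
p(25)*(-69) = (20 - 80/21*25²)*(-69) = (20 - 80/21*625)*(-69) = (20 - 50000/21)*(-69) = -49580/21*(-69) = 1140340/7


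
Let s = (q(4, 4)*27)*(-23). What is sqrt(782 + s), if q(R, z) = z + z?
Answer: I*sqrt(4186) ≈ 64.699*I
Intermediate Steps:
q(R, z) = 2*z
s = -4968 (s = ((2*4)*27)*(-23) = (8*27)*(-23) = 216*(-23) = -4968)
sqrt(782 + s) = sqrt(782 - 4968) = sqrt(-4186) = I*sqrt(4186)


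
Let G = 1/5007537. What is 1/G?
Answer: 5007537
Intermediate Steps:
G = 1/5007537 ≈ 1.9970e-7
1/G = 1/(1/5007537) = 5007537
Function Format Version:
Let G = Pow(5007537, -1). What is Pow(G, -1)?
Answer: 5007537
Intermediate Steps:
G = Rational(1, 5007537) ≈ 1.9970e-7
Pow(G, -1) = Pow(Rational(1, 5007537), -1) = 5007537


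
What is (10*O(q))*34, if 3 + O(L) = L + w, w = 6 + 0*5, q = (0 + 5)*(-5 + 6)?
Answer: 2720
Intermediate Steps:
q = 5 (q = 5*1 = 5)
w = 6 (w = 6 + 0 = 6)
O(L) = 3 + L (O(L) = -3 + (L + 6) = -3 + (6 + L) = 3 + L)
(10*O(q))*34 = (10*(3 + 5))*34 = (10*8)*34 = 80*34 = 2720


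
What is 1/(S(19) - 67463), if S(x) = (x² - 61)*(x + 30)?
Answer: -1/52763 ≈ -1.8953e-5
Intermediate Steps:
S(x) = (-61 + x²)*(30 + x)
1/(S(19) - 67463) = 1/((-1830 + 19³ - 61*19 + 30*19²) - 67463) = 1/((-1830 + 6859 - 1159 + 30*361) - 67463) = 1/((-1830 + 6859 - 1159 + 10830) - 67463) = 1/(14700 - 67463) = 1/(-52763) = -1/52763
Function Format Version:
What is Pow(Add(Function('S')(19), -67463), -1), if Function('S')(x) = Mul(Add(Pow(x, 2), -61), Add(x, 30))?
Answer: Rational(-1, 52763) ≈ -1.8953e-5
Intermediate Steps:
Function('S')(x) = Mul(Add(-61, Pow(x, 2)), Add(30, x))
Pow(Add(Function('S')(19), -67463), -1) = Pow(Add(Add(-1830, Pow(19, 3), Mul(-61, 19), Mul(30, Pow(19, 2))), -67463), -1) = Pow(Add(Add(-1830, 6859, -1159, Mul(30, 361)), -67463), -1) = Pow(Add(Add(-1830, 6859, -1159, 10830), -67463), -1) = Pow(Add(14700, -67463), -1) = Pow(-52763, -1) = Rational(-1, 52763)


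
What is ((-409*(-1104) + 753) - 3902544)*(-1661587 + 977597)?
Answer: 2359939917450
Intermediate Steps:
((-409*(-1104) + 753) - 3902544)*(-1661587 + 977597) = ((451536 + 753) - 3902544)*(-683990) = (452289 - 3902544)*(-683990) = -3450255*(-683990) = 2359939917450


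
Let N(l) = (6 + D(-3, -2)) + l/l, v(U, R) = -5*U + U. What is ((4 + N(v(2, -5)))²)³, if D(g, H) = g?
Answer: 262144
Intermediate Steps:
v(U, R) = -4*U
N(l) = 4 (N(l) = (6 - 3) + l/l = 3 + 1 = 4)
((4 + N(v(2, -5)))²)³ = ((4 + 4)²)³ = (8²)³ = 64³ = 262144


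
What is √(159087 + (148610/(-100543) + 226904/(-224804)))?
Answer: 3*√564387202640271124954851/5650617143 ≈ 398.85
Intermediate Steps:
√(159087 + (148610/(-100543) + 226904/(-224804))) = √(159087 + (148610*(-1/100543) + 226904*(-1/224804))) = √(159087 + (-148610/100543 - 56726/56201)) = √(159087 - 14055432828/5650617143) = √(898925673995613/5650617143) = 3*√564387202640271124954851/5650617143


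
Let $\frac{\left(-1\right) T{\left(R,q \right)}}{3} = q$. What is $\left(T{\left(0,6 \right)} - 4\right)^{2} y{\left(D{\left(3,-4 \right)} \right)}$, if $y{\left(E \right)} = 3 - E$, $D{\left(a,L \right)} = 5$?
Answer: $-968$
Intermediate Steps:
$T{\left(R,q \right)} = - 3 q$
$\left(T{\left(0,6 \right)} - 4\right)^{2} y{\left(D{\left(3,-4 \right)} \right)} = \left(\left(-3\right) 6 - 4\right)^{2} \left(3 - 5\right) = \left(-18 - 4\right)^{2} \left(3 - 5\right) = \left(-22\right)^{2} \left(-2\right) = 484 \left(-2\right) = -968$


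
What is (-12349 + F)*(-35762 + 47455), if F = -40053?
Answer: -612736586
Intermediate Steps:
(-12349 + F)*(-35762 + 47455) = (-12349 - 40053)*(-35762 + 47455) = -52402*11693 = -612736586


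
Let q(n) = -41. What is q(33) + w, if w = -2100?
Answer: -2141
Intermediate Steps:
q(33) + w = -41 - 2100 = -2141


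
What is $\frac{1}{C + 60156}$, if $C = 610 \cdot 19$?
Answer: $\frac{1}{71746} \approx 1.3938 \cdot 10^{-5}$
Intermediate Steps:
$C = 11590$
$\frac{1}{C + 60156} = \frac{1}{11590 + 60156} = \frac{1}{71746}$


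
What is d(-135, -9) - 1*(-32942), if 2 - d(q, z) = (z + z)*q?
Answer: 30514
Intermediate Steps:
d(q, z) = 2 - 2*q*z (d(q, z) = 2 - (z + z)*q = 2 - 2*z*q = 2 - 2*q*z)
d(-135, -9) - 1*(-32942) = (2 - 2*(-135)*(-9)) - 1*(-32942) = (2 - 2430) + 32942 = -2428 + 32942 = 30514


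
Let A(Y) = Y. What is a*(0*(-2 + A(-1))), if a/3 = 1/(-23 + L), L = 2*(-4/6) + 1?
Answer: 0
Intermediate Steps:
L = -1/3 (L = 2*(-4*1/6) + 1 = 2*(-2/3) + 1 = -4/3 + 1 = -1/3 ≈ -0.33333)
a = -9/70 (a = 3/(-23 - 1/3) = 3/(-70/3) = 3*(-3/70) = -9/70 ≈ -0.12857)
a*(0*(-2 + A(-1))) = -0*(-2 - 1) = -0*(-3) = -9/70*0 = 0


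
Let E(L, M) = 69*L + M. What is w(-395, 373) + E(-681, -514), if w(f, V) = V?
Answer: -47130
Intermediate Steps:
E(L, M) = M + 69*L
w(-395, 373) + E(-681, -514) = 373 + (-514 + 69*(-681)) = 373 + (-514 - 46989) = 373 - 47503 = -47130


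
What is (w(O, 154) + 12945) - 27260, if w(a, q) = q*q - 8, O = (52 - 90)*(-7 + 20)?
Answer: 9393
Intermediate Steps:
O = -494 (O = -38*13 = -494)
w(a, q) = -8 + q**2 (w(a, q) = q**2 - 8 = -8 + q**2)
(w(O, 154) + 12945) - 27260 = ((-8 + 154**2) + 12945) - 27260 = ((-8 + 23716) + 12945) - 27260 = (23708 + 12945) - 27260 = 36653 - 27260 = 9393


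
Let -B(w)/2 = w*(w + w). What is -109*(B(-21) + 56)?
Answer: 186172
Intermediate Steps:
B(w) = -4*w**2 (B(w) = -2*w*(w + w) = -2*w*2*w = -4*w**2)
-109*(B(-21) + 56) = -109*(-4*(-21)**2 + 56) = -109*(-4*441 + 56) = -109*(-1764 + 56) = -109*(-1708) = 186172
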